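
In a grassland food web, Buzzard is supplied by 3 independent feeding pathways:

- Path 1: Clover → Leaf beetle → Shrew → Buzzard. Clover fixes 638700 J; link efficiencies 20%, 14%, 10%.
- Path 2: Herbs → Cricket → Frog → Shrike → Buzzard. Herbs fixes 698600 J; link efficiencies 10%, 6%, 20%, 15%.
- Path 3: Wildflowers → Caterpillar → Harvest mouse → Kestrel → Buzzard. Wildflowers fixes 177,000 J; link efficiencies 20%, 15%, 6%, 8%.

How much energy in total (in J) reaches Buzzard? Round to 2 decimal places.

1939.60 J

Path 1: 638700 × 0.2 × 0.14 × 0.1 = 1788.36 J
Path 2: 698600 × 0.1 × 0.06 × 0.2 × 0.15 = 125.748 J
Path 3: 177000 × 0.2 × 0.15 × 0.06 × 0.08 = 25.488 J
Total at Buzzard: 1788.36 + 125.748 + 25.488 = 1939.596 J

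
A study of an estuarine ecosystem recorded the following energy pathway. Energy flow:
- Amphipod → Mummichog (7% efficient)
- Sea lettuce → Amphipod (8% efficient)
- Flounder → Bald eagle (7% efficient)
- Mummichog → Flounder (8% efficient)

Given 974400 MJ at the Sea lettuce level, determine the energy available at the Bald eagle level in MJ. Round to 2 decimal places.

30.56 MJ

Amphipod: 974400 × 0.08 = 77952 MJ
Mummichog: 77952 × 0.07 = 5456.64 MJ
Flounder: 5456.64 × 0.08 = 436.5312 MJ
Bald eagle: 436.5312 × 0.07 = 30.557184 MJ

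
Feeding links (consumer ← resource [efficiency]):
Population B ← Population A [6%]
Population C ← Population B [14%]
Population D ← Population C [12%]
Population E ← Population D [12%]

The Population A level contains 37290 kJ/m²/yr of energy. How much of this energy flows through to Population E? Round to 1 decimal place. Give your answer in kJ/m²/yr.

4.5 kJ/m²/yr

Population B: 37290 × 0.06 = 2237.4 kJ/m²/yr
Population C: 2237.4 × 0.14 = 313.236 kJ/m²/yr
Population D: 313.236 × 0.12 = 37.58832 kJ/m²/yr
Population E: 37.58832 × 0.12 = 4.5105984 kJ/m²/yr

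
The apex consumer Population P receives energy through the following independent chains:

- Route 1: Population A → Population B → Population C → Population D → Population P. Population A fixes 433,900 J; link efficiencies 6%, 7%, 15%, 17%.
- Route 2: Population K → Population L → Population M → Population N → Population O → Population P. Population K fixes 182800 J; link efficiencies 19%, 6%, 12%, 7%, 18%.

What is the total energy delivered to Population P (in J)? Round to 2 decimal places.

49.62 J

Route 1: 433900 × 0.06 × 0.07 × 0.15 × 0.17 = 46.47069 J
Route 2: 182800 × 0.19 × 0.06 × 0.12 × 0.07 × 0.18 = 3.15088704 J
Total at Population P: 46.47069 + 3.15088704 = 49.62157704 J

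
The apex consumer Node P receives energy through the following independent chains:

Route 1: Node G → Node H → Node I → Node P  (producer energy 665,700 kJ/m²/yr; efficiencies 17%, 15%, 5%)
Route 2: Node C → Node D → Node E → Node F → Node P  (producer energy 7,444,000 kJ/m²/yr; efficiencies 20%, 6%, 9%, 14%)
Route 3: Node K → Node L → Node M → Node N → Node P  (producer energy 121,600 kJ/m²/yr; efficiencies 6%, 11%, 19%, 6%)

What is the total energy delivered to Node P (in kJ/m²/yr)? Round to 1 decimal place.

1983.4 kJ/m²/yr

Route 1: 665700 × 0.17 × 0.15 × 0.05 = 848.7675 kJ/m²/yr
Route 2: 7444000 × 0.2 × 0.06 × 0.09 × 0.14 = 1125.5328 kJ/m²/yr
Route 3: 121600 × 0.06 × 0.11 × 0.19 × 0.06 = 9.149184 kJ/m²/yr
Total at Node P: 848.7675 + 1125.5328 + 9.149184 = 1983.449484 kJ/m²/yr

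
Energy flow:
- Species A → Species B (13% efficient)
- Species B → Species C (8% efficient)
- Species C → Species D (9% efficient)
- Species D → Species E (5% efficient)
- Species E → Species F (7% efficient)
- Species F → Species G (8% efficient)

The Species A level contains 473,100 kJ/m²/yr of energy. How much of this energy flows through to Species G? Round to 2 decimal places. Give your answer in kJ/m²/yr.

Species B: 473100 × 0.13 = 61503 kJ/m²/yr
Species C: 61503 × 0.08 = 4920.24 kJ/m²/yr
Species D: 4920.24 × 0.09 = 442.8216 kJ/m²/yr
Species E: 442.8216 × 0.05 = 22.14108 kJ/m²/yr
Species F: 22.14108 × 0.07 = 1.5498756 kJ/m²/yr
Species G: 1.5498756 × 0.08 = 0.123990048 kJ/m²/yr

0.12 kJ/m²/yr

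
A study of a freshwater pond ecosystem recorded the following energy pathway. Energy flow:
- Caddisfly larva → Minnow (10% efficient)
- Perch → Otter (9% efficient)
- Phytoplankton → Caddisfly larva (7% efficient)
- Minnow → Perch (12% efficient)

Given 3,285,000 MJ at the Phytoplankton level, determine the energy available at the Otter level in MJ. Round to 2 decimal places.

Caddisfly larva: 3285000 × 0.07 = 229950 MJ
Minnow: 229950 × 0.1 = 22995 MJ
Perch: 22995 × 0.12 = 2759.4 MJ
Otter: 2759.4 × 0.09 = 248.346 MJ

248.35 MJ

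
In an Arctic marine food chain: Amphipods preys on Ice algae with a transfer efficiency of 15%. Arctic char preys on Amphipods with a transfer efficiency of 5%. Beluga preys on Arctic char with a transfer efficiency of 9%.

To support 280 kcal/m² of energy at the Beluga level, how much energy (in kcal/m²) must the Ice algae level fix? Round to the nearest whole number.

Cumulative transfer efficiency: 0.15 × 0.05 × 0.09 = 0.000675
Ice algae energy = 280 / 0.000675 = 414815 kcal/m²

414815 kcal/m²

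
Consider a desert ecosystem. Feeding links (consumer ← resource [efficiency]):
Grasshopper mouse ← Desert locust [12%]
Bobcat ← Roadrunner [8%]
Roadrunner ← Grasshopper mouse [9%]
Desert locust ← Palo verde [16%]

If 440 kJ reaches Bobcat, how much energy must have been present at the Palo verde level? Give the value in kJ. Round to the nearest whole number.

3182870 kJ

Cumulative transfer efficiency: 0.16 × 0.12 × 0.09 × 0.08 = 0.00013824
Palo verde energy = 440 / 0.00013824 = 3182870 kJ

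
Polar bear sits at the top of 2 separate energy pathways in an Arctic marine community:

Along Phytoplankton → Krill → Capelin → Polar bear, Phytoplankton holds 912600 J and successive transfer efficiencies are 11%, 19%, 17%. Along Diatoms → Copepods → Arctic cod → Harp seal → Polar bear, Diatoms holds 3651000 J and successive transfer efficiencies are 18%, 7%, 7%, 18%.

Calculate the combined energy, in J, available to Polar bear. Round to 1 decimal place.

Via Phytoplankton: 912600 × 0.11 × 0.19 × 0.17 = 3242.4678 J
Via Diatoms: 3651000 × 0.18 × 0.07 × 0.07 × 0.18 = 579.63276 J
Total at Polar bear: 3242.4678 + 579.63276 = 3822.10056 J

3822.1 J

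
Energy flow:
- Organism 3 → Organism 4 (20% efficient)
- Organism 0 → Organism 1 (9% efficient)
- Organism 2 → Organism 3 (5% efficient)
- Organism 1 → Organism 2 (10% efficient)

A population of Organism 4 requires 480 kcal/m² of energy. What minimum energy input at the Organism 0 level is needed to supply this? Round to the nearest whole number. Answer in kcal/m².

Cumulative transfer efficiency: 0.09 × 0.1 × 0.05 × 0.2 = 0.00009
Organism 0 energy = 480 / 0.00009 = 5333333 kcal/m²

5333333 kcal/m²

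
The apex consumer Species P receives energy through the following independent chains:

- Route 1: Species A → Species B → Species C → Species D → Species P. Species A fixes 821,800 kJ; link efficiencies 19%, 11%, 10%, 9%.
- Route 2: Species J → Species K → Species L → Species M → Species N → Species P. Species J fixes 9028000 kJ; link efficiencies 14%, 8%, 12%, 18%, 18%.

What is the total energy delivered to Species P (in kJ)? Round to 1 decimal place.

547.7 kJ

Route 1: 821800 × 0.19 × 0.11 × 0.1 × 0.09 = 154.58058 kJ
Route 2: 9028000 × 0.14 × 0.08 × 0.12 × 0.18 × 0.18 = 393.1296768 kJ
Total at Species P: 154.58058 + 393.1296768 = 547.7102568 kJ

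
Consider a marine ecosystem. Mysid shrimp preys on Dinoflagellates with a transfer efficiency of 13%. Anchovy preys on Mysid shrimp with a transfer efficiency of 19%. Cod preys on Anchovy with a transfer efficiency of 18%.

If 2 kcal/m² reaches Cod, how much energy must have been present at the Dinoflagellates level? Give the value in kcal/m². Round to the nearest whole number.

Cumulative transfer efficiency: 0.13 × 0.19 × 0.18 = 0.004446
Dinoflagellates energy = 2 / 0.004446 = 450 kcal/m²

450 kcal/m²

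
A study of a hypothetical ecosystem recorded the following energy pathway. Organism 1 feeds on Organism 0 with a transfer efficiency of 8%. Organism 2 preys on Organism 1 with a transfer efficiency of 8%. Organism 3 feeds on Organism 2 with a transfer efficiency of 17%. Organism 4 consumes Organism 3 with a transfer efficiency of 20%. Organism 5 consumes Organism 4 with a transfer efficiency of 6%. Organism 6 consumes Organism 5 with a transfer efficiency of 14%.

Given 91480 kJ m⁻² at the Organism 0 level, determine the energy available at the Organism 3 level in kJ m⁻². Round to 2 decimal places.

99.53 kJ m⁻²

Organism 1: 91480 × 0.08 = 7318.4 kJ m⁻²
Organism 2: 7318.4 × 0.08 = 585.472 kJ m⁻²
Organism 3: 585.472 × 0.17 = 99.53024 kJ m⁻²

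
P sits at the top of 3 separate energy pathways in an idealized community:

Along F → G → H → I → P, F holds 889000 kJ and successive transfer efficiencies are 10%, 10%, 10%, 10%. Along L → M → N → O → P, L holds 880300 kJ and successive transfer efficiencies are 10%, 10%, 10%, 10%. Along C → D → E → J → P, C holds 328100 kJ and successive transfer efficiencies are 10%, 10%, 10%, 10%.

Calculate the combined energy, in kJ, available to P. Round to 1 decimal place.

209.7 kJ

Via F: 889000 × 0.1 × 0.1 × 0.1 × 0.1 = 88.9 kJ
Via L: 880300 × 0.1 × 0.1 × 0.1 × 0.1 = 88.03 kJ
Via C: 328100 × 0.1 × 0.1 × 0.1 × 0.1 = 32.81 kJ
Total at P: 88.9 + 88.03 + 32.81 = 209.74 kJ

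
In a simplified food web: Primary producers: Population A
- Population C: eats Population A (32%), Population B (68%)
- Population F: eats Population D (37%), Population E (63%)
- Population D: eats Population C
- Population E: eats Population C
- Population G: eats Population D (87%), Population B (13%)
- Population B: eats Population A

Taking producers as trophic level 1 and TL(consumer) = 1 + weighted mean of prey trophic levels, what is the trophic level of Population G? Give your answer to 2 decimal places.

Population B: 1 + 1 = 2
Population C: 1 + (0.32×1 + 0.68×2) = 2.68
Population D: 1 + 2.68 = 3.68
Population E: 1 + 2.68 = 3.68
Population F: 1 + (0.37×3.68 + 0.63×3.68) = 4.68
Population G: 1 + (0.87×3.68 + 0.13×2) = 4.4616

4.46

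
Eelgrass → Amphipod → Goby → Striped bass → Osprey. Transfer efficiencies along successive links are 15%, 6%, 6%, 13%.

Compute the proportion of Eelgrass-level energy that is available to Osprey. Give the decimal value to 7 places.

Product of link efficiencies: 0.15 × 0.06 × 0.06 × 0.13 = 0.0000702

0.0000702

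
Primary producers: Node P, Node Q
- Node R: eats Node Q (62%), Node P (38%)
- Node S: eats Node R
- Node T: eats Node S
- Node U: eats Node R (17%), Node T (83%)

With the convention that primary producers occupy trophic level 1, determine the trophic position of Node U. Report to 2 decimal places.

4.66

Node R: 1 + (0.62×1 + 0.38×1) = 2
Node S: 1 + 2 = 3
Node T: 1 + 3 = 4
Node U: 1 + (0.17×2 + 0.83×4) = 4.66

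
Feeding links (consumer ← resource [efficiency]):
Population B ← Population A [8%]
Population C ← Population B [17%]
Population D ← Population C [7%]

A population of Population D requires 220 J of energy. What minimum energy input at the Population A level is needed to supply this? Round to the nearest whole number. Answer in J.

Cumulative transfer efficiency: 0.08 × 0.17 × 0.07 = 0.000952
Population A energy = 220 / 0.000952 = 231092 J

231092 J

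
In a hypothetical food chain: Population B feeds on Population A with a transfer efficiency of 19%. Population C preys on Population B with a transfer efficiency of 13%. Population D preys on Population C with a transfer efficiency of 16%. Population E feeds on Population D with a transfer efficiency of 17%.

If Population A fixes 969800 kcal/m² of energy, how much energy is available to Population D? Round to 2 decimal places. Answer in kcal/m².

Population B: 969800 × 0.19 = 184262 kcal/m²
Population C: 184262 × 0.13 = 23954.06 kcal/m²
Population D: 23954.06 × 0.16 = 3832.6496 kcal/m²

3832.65 kcal/m²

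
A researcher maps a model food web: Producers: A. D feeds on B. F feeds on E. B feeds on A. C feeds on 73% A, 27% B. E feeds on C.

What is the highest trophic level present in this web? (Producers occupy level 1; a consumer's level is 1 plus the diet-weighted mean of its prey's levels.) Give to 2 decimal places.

B: 1 + 1 = 2
C: 1 + (0.73×1 + 0.27×2) = 2.27
D: 1 + 2 = 3
E: 1 + 2.27 = 3.27
F: 1 + 3.27 = 4.27

4.27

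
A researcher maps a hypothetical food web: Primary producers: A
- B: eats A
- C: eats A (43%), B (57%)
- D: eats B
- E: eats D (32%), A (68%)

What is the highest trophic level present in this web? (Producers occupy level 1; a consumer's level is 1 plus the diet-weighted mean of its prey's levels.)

B: 1 + 1 = 2
C: 1 + (0.43×1 + 0.57×2) = 2.57
D: 1 + 2 = 3
E: 1 + (0.32×3 + 0.68×1) = 2.64

3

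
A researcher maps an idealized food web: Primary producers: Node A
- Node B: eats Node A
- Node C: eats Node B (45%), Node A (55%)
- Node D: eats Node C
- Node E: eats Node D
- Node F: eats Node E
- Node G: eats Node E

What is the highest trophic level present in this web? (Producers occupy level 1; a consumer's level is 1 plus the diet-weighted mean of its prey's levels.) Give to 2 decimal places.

Node B: 1 + 1 = 2
Node C: 1 + (0.45×2 + 0.55×1) = 2.45
Node D: 1 + 2.45 = 3.45
Node E: 1 + 3.45 = 4.45
Node F: 1 + 4.45 = 5.45
Node G: 1 + 4.45 = 5.45

5.45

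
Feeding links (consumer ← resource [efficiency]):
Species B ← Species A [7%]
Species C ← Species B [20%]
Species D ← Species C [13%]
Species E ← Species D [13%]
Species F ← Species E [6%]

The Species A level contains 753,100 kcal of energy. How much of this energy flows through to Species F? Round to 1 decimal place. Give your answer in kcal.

10.7 kcal

Species B: 753100 × 0.07 = 52717 kcal
Species C: 52717 × 0.2 = 10543.4 kcal
Species D: 10543.4 × 0.13 = 1370.642 kcal
Species E: 1370.642 × 0.13 = 178.18346 kcal
Species F: 178.18346 × 0.06 = 10.6910076 kcal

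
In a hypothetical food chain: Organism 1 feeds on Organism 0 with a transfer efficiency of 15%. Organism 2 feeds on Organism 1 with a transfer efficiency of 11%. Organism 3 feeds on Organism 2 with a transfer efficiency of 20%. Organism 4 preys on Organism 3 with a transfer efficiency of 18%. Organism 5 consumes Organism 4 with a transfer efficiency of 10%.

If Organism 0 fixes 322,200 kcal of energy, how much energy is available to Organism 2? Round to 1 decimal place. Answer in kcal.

5316.3 kcal

Organism 1: 322200 × 0.15 = 48330 kcal
Organism 2: 48330 × 0.11 = 5316.3 kcal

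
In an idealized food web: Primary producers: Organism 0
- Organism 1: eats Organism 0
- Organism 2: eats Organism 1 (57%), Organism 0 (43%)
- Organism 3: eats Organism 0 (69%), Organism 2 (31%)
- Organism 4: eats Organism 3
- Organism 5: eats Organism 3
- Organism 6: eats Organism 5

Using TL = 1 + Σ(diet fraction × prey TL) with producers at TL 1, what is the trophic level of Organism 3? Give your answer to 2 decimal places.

2.49

Organism 1: 1 + 1 = 2
Organism 2: 1 + (0.57×2 + 0.43×1) = 2.57
Organism 3: 1 + (0.69×1 + 0.31×2.57) = 2.4867
Organism 4: 1 + 2.4867 = 3.4867
Organism 5: 1 + 2.4867 = 3.4867
Organism 6: 1 + 3.4867 = 4.4867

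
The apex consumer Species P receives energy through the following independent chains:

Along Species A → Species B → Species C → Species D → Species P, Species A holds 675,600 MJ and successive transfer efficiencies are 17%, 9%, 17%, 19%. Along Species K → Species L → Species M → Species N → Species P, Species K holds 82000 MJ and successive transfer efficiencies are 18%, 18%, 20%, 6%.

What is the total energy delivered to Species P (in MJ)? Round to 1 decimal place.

Via Species A: 675600 × 0.17 × 0.09 × 0.17 × 0.19 = 333.874764 MJ
Via Species K: 82000 × 0.18 × 0.18 × 0.2 × 0.06 = 31.8816 MJ
Total at Species P: 333.874764 + 31.8816 = 365.756364 MJ

365.8 MJ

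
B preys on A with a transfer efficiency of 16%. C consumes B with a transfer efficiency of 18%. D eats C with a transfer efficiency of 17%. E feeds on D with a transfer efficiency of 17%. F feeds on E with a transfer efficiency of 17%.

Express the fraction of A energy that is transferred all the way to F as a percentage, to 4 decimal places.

Product of link efficiencies: 0.16 × 0.18 × 0.17 × 0.17 × 0.17 = 0.0001414944
As a percentage: 0.0001414944 × 100 = 0.0141%

0.0141%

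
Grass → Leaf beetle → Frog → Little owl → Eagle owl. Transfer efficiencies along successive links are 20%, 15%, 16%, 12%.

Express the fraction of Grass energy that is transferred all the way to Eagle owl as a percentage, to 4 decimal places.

0.0576%

Product of link efficiencies: 0.2 × 0.15 × 0.16 × 0.12 = 0.000576
As a percentage: 0.000576 × 100 = 0.0576%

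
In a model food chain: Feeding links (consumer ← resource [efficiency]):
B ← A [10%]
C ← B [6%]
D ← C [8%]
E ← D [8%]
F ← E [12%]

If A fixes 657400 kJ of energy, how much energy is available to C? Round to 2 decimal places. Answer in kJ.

B: 657400 × 0.1 = 65740 kJ
C: 65740 × 0.06 = 3944.4 kJ

3944.40 kJ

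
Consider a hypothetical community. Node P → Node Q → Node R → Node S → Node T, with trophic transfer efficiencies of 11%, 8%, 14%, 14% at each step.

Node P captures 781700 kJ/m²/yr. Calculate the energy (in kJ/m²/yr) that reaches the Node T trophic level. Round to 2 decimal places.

134.83 kJ/m²/yr

Node Q: 781700 × 0.11 = 85987 kJ/m²/yr
Node R: 85987 × 0.08 = 6878.96 kJ/m²/yr
Node S: 6878.96 × 0.14 = 963.0544 kJ/m²/yr
Node T: 963.0544 × 0.14 = 134.827616 kJ/m²/yr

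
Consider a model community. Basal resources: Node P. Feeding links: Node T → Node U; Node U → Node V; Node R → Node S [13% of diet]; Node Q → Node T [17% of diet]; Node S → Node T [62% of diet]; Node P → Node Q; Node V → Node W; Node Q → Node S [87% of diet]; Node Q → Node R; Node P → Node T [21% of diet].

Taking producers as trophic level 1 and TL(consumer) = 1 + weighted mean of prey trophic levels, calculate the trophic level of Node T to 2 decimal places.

3.49

Node Q: 1 + 1 = 2
Node R: 1 + 2 = 3
Node S: 1 + (0.13×3 + 0.87×2) = 3.13
Node T: 1 + (0.21×1 + 0.17×2 + 0.62×3.13) = 3.4906
Node U: 1 + 3.4906 = 4.4906
Node V: 1 + 4.4906 = 5.4906
Node W: 1 + 5.4906 = 6.4906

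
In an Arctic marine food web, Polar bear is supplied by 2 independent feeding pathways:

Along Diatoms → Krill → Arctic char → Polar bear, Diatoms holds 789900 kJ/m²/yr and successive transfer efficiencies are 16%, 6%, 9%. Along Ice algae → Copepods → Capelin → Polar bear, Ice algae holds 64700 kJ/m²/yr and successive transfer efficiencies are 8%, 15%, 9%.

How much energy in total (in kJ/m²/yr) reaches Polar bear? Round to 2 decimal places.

752.35 kJ/m²/yr

Via Diatoms: 789900 × 0.16 × 0.06 × 0.09 = 682.4736 kJ/m²/yr
Via Ice algae: 64700 × 0.08 × 0.15 × 0.09 = 69.876 kJ/m²/yr
Total at Polar bear: 682.4736 + 69.876 = 752.3496 kJ/m²/yr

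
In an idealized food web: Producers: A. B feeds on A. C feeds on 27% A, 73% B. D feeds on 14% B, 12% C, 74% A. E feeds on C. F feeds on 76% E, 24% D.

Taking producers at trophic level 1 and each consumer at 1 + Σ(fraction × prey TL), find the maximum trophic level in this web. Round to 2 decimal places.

B: 1 + 1 = 2
C: 1 + (0.27×1 + 0.73×2) = 2.73
D: 1 + (0.14×2 + 0.12×2.73 + 0.74×1) = 2.3476
E: 1 + 2.73 = 3.73
F: 1 + (0.76×3.73 + 0.24×2.3476) = 4.398224

4.40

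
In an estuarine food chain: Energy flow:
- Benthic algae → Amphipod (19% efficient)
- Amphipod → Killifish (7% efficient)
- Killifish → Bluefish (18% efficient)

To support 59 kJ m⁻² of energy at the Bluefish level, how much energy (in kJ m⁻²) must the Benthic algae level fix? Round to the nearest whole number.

Cumulative transfer efficiency: 0.19 × 0.07 × 0.18 = 0.002394
Benthic algae energy = 59 / 0.002394 = 24645 kJ m⁻²

24645 kJ m⁻²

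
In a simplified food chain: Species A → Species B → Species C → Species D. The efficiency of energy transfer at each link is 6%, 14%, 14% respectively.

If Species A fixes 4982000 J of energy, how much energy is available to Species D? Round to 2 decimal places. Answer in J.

Species B: 4982000 × 0.06 = 298920 J
Species C: 298920 × 0.14 = 41848.8 J
Species D: 41848.8 × 0.14 = 5858.832 J

5858.83 J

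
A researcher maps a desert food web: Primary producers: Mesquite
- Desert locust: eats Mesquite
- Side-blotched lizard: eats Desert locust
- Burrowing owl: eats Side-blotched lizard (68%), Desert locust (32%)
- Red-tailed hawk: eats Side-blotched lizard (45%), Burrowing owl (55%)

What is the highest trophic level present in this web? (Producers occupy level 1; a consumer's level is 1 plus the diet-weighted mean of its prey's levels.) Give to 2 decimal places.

4.37

Desert locust: 1 + 1 = 2
Side-blotched lizard: 1 + 2 = 3
Burrowing owl: 1 + (0.68×3 + 0.32×2) = 3.68
Red-tailed hawk: 1 + (0.45×3 + 0.55×3.68) = 4.374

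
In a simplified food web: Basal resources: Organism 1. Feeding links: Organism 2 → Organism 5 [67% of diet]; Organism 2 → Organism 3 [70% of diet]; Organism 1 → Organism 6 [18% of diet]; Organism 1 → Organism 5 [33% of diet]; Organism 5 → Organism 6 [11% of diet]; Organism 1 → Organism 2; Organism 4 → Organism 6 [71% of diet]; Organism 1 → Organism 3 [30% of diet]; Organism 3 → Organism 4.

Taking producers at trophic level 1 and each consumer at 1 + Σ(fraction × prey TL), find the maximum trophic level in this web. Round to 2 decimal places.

Organism 2: 1 + 1 = 2
Organism 3: 1 + (0.7×2 + 0.3×1) = 2.7
Organism 4: 1 + 2.7 = 3.7
Organism 5: 1 + (0.33×1 + 0.67×2) = 2.67
Organism 6: 1 + (0.18×1 + 0.11×2.67 + 0.71×3.7) = 4.1007

4.10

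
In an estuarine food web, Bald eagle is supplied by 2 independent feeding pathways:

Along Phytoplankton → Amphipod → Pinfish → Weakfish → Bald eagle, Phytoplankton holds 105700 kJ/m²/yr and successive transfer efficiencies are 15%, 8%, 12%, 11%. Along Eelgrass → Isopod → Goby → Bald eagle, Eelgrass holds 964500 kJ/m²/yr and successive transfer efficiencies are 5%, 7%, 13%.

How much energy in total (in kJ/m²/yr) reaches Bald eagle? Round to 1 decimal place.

455.6 kJ/m²/yr

Via Phytoplankton: 105700 × 0.15 × 0.08 × 0.12 × 0.11 = 16.74288 kJ/m²/yr
Via Eelgrass: 964500 × 0.05 × 0.07 × 0.13 = 438.8475 kJ/m²/yr
Total at Bald eagle: 16.74288 + 438.8475 = 455.59038 kJ/m²/yr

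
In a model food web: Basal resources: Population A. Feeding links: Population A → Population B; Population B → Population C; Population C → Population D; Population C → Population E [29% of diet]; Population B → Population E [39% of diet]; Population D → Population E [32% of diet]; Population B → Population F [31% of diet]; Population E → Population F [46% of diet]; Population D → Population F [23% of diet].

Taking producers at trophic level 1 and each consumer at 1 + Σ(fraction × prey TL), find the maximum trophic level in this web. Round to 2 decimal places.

4.35

Population B: 1 + 1 = 2
Population C: 1 + 2 = 3
Population D: 1 + 3 = 4
Population E: 1 + (0.29×3 + 0.39×2 + 0.32×4) = 3.93
Population F: 1 + (0.31×2 + 0.46×3.93 + 0.23×4) = 4.3478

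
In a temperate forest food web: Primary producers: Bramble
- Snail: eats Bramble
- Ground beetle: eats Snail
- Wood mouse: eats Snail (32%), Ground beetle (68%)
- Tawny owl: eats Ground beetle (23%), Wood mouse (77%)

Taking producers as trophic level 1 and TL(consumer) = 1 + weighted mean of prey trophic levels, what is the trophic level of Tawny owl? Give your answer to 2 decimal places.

4.52

Snail: 1 + 1 = 2
Ground beetle: 1 + 2 = 3
Wood mouse: 1 + (0.32×2 + 0.68×3) = 3.68
Tawny owl: 1 + (0.23×3 + 0.77×3.68) = 4.5236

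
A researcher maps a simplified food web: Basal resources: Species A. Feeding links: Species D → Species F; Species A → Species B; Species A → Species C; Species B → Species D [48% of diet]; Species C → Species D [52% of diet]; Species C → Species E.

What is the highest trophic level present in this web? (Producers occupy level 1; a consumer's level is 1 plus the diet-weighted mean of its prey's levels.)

4

Species B: 1 + 1 = 2
Species C: 1 + 1 = 2
Species D: 1 + (0.48×2 + 0.52×2) = 3
Species E: 1 + 2 = 3
Species F: 1 + 3 = 4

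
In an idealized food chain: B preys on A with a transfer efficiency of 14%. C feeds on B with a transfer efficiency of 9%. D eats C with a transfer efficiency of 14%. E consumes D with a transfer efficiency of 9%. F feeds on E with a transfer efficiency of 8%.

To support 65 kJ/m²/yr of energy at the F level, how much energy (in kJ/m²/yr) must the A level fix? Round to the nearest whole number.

5117788 kJ/m²/yr

Cumulative transfer efficiency: 0.14 × 0.09 × 0.14 × 0.09 × 0.08 = 0.0000127008
A energy = 65 / 0.0000127008 = 5117788 kJ/m²/yr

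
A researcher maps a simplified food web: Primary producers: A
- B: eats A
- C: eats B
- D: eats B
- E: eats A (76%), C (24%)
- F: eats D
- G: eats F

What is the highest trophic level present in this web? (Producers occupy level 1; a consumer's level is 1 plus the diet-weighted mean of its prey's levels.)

5

B: 1 + 1 = 2
C: 1 + 2 = 3
D: 1 + 2 = 3
E: 1 + (0.76×1 + 0.24×3) = 2.48
F: 1 + 3 = 4
G: 1 + 4 = 5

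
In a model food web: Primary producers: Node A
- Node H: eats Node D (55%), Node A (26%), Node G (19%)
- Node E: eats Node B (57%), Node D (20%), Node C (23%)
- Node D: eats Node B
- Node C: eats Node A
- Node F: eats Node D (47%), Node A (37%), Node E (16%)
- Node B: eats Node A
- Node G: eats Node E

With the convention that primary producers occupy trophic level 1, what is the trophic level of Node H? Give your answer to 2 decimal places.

Node B: 1 + 1 = 2
Node C: 1 + 1 = 2
Node D: 1 + 2 = 3
Node E: 1 + (0.57×2 + 0.2×3 + 0.23×2) = 3.2
Node F: 1 + (0.47×3 + 0.37×1 + 0.16×3.2) = 3.292
Node G: 1 + 3.2 = 4.2
Node H: 1 + (0.55×3 + 0.26×1 + 0.19×4.2) = 3.708

3.71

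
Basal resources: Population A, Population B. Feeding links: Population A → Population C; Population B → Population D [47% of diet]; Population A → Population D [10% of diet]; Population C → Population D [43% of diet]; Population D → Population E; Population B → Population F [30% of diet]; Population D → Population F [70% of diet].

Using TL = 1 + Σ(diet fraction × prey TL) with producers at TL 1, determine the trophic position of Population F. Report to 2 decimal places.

Population C: 1 + 1 = 2
Population D: 1 + (0.47×1 + 0.1×1 + 0.43×2) = 2.43
Population E: 1 + 2.43 = 3.43
Population F: 1 + (0.3×1 + 0.7×2.43) = 3.001

3.00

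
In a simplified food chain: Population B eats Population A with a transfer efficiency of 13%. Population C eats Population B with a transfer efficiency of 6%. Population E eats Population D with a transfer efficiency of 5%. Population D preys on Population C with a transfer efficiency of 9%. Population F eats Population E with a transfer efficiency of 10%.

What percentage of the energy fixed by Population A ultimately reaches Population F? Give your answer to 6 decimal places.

Product of link efficiencies: 0.13 × 0.06 × 0.09 × 0.05 × 0.1 = 0.00000351
As a percentage: 0.00000351 × 100 = 0.000351%

0.000351%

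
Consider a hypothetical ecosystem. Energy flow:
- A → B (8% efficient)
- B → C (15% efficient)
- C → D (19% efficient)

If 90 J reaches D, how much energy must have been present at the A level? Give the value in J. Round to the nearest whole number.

39474 J

Cumulative transfer efficiency: 0.08 × 0.15 × 0.19 = 0.00228
A energy = 90 / 0.00228 = 39474 J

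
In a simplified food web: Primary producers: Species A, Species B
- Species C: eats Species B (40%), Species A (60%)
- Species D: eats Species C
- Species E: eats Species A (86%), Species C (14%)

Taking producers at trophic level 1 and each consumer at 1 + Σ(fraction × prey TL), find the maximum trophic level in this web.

3

Species C: 1 + (0.4×1 + 0.6×1) = 2
Species D: 1 + 2 = 3
Species E: 1 + (0.86×1 + 0.14×2) = 2.14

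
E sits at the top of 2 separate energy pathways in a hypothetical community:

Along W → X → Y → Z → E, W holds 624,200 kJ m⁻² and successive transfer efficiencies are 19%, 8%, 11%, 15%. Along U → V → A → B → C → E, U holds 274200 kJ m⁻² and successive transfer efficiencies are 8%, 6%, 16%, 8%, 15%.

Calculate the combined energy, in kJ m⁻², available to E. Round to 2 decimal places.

159.08 kJ m⁻²

Via W: 624200 × 0.19 × 0.08 × 0.11 × 0.15 = 156.54936 kJ m⁻²
Via U: 274200 × 0.08 × 0.06 × 0.16 × 0.08 × 0.15 = 2.5270272 kJ m⁻²
Total at E: 156.54936 + 2.5270272 = 159.0763872 kJ m⁻²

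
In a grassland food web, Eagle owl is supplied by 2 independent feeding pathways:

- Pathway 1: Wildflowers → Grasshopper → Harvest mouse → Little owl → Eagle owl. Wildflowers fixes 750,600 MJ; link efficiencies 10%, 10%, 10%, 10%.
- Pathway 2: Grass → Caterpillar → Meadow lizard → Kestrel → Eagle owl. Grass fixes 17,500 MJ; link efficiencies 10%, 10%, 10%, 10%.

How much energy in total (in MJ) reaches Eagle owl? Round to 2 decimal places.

76.81 MJ

Pathway 1: 750600 × 0.1 × 0.1 × 0.1 × 0.1 = 75.06 MJ
Pathway 2: 17500 × 0.1 × 0.1 × 0.1 × 0.1 = 1.75 MJ
Total at Eagle owl: 75.06 + 1.75 = 76.81 MJ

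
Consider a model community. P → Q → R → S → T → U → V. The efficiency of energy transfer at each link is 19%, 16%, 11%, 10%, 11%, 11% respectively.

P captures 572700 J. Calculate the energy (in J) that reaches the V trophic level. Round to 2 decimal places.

2.32 J

Q: 572700 × 0.19 = 108813 J
R: 108813 × 0.16 = 17410.08 J
S: 17410.08 × 0.11 = 1915.1088 J
T: 1915.1088 × 0.1 = 191.51088 J
U: 191.51088 × 0.11 = 21.0661968 J
V: 21.0661968 × 0.11 = 2.317281648 J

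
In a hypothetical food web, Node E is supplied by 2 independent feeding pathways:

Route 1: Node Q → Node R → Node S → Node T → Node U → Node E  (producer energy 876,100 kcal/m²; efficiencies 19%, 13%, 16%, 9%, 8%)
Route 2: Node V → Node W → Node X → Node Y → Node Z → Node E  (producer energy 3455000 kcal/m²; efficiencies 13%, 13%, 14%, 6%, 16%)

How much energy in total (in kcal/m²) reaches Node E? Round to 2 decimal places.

Route 1: 876100 × 0.19 × 0.13 × 0.16 × 0.09 × 0.08 = 24.92889984 kcal/m²
Route 2: 3455000 × 0.13 × 0.13 × 0.14 × 0.06 × 0.16 = 78.475488 kcal/m²
Total at Node E: 24.92889984 + 78.475488 = 103.40438784 kcal/m²

103.40 kcal/m²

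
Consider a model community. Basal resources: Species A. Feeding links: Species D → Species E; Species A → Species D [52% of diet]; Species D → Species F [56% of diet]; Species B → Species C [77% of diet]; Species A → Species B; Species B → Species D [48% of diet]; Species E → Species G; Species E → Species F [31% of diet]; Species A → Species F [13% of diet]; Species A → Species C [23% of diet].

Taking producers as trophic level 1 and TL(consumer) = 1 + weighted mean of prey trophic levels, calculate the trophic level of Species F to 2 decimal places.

Species B: 1 + 1 = 2
Species C: 1 + (0.23×1 + 0.77×2) = 2.77
Species D: 1 + (0.48×2 + 0.52×1) = 2.48
Species E: 1 + 2.48 = 3.48
Species F: 1 + (0.31×3.48 + 0.13×1 + 0.56×2.48) = 3.5976
Species G: 1 + 3.48 = 4.48

3.60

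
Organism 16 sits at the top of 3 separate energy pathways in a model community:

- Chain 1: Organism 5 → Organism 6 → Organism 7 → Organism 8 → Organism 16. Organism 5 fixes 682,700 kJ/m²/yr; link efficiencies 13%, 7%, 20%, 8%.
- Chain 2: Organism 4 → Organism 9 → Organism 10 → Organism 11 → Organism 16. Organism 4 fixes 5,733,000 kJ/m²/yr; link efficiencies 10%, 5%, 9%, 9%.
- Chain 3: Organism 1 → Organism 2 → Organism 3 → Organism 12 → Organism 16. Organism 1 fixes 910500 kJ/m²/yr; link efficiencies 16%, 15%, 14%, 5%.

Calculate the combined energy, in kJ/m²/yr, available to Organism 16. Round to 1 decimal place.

484.6 kJ/m²/yr

Chain 1: 682700 × 0.13 × 0.07 × 0.2 × 0.08 = 99.40112 kJ/m²/yr
Chain 2: 5733000 × 0.1 × 0.05 × 0.09 × 0.09 = 232.1865 kJ/m²/yr
Chain 3: 910500 × 0.16 × 0.15 × 0.14 × 0.05 = 152.964 kJ/m²/yr
Total at Organism 16: 99.40112 + 232.1865 + 152.964 = 484.55162 kJ/m²/yr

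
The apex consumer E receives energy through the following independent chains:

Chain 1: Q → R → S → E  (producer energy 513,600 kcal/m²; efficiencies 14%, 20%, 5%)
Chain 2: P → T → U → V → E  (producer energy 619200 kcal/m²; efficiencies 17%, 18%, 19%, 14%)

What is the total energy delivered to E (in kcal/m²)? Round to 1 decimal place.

1223.0 kcal/m²

Chain 1: 513600 × 0.14 × 0.2 × 0.05 = 719.04 kcal/m²
Chain 2: 619200 × 0.17 × 0.18 × 0.19 × 0.14 = 504.004032 kcal/m²
Total at E: 719.04 + 504.004032 = 1223.044032 kcal/m²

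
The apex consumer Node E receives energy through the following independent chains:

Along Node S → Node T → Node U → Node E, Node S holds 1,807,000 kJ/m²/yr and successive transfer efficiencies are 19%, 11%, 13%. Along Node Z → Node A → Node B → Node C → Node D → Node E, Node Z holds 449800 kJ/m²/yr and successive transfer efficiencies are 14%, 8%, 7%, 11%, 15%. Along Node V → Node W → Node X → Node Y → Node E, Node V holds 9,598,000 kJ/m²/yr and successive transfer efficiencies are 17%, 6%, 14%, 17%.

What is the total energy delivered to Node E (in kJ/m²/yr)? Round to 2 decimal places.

7245.45 kJ/m²/yr

Via Node S: 1807000 × 0.19 × 0.11 × 0.13 = 4909.619 kJ/m²/yr
Via Node Z: 449800 × 0.14 × 0.08 × 0.07 × 0.11 × 0.15 = 5.8186128 kJ/m²/yr
Via Node V: 9598000 × 0.17 × 0.06 × 0.14 × 0.17 = 2330.01048 kJ/m²/yr
Total at Node E: 4909.619 + 5.8186128 + 2330.01048 = 7245.4480928 kJ/m²/yr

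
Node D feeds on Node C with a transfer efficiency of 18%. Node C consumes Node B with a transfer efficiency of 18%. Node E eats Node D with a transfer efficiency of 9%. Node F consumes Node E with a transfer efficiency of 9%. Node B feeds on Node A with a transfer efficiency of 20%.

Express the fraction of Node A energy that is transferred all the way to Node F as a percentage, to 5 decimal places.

Product of link efficiencies: 0.2 × 0.18 × 0.18 × 0.09 × 0.09 = 0.000052488
As a percentage: 0.000052488 × 100 = 0.00525%

0.00525%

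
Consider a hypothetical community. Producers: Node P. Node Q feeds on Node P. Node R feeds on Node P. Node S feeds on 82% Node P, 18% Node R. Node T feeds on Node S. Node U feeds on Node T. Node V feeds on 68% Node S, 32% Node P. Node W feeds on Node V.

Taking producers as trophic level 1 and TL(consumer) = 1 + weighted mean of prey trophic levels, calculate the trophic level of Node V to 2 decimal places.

Node Q: 1 + 1 = 2
Node R: 1 + 1 = 2
Node S: 1 + (0.82×1 + 0.18×2) = 2.18
Node T: 1 + 2.18 = 3.18
Node U: 1 + 3.18 = 4.18
Node V: 1 + (0.68×2.18 + 0.32×1) = 2.8024
Node W: 1 + 2.8024 = 3.8024

2.80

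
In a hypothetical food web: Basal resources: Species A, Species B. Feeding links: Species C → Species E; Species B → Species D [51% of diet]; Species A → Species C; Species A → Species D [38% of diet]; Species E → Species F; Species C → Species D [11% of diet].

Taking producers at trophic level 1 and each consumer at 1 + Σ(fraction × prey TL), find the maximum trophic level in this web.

Species C: 1 + 1 = 2
Species D: 1 + (0.51×1 + 0.11×2 + 0.38×1) = 2.11
Species E: 1 + 2 = 3
Species F: 1 + 3 = 4

4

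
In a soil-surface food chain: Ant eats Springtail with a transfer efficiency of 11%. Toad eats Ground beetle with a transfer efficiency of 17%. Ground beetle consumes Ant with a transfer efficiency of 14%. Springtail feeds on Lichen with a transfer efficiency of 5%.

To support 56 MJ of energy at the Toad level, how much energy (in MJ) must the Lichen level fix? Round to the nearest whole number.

Cumulative transfer efficiency: 0.05 × 0.11 × 0.14 × 0.17 = 0.0001309
Lichen energy = 56 / 0.0001309 = 427807 MJ

427807 MJ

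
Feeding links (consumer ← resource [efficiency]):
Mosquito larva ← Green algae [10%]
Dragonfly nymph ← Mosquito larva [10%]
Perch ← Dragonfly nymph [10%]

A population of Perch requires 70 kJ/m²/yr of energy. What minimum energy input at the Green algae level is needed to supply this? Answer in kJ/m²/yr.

Cumulative transfer efficiency: 0.1 × 0.1 × 0.1 = 0.001
Green algae energy = 70 / 0.001 = 70000 kJ/m²/yr

70000 kJ/m²/yr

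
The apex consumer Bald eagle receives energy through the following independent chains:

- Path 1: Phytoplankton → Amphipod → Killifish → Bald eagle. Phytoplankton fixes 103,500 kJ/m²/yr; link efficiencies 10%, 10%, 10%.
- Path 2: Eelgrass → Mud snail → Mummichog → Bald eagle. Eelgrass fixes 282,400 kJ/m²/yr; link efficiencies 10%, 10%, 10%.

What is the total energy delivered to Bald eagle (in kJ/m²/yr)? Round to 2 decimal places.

Path 1: 103500 × 0.1 × 0.1 × 0.1 = 103.5 kJ/m²/yr
Path 2: 282400 × 0.1 × 0.1 × 0.1 = 282.4 kJ/m²/yr
Total at Bald eagle: 103.5 + 282.4 = 385.9 kJ/m²/yr

385.90 kJ/m²/yr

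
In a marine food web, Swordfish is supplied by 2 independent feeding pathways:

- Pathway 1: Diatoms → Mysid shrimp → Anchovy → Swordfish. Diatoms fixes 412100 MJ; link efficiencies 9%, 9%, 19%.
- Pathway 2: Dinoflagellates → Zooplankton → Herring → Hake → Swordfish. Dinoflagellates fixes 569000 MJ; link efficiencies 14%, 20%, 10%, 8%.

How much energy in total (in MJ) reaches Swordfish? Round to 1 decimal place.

761.7 MJ

Pathway 1: 412100 × 0.09 × 0.09 × 0.19 = 634.2219 MJ
Pathway 2: 569000 × 0.14 × 0.2 × 0.1 × 0.08 = 127.456 MJ
Total at Swordfish: 634.2219 + 127.456 = 761.6779 MJ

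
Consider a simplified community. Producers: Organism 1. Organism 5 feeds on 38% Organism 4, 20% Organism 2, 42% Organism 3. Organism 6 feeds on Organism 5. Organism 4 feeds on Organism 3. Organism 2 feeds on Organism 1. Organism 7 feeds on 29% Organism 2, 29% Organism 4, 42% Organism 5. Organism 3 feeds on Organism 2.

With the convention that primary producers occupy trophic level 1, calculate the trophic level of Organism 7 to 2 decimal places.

4.50

Organism 2: 1 + 1 = 2
Organism 3: 1 + 2 = 3
Organism 4: 1 + 3 = 4
Organism 5: 1 + (0.38×4 + 0.2×2 + 0.42×3) = 4.18
Organism 6: 1 + 4.18 = 5.18
Organism 7: 1 + (0.29×2 + 0.29×4 + 0.42×4.18) = 4.4956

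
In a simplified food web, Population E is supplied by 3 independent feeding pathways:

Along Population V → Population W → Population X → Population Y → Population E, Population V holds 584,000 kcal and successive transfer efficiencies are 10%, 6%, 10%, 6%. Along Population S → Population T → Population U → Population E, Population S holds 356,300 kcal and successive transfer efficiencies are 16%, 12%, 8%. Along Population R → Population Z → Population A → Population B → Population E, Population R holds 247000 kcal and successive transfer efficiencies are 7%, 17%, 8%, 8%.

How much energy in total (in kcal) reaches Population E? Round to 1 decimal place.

587.1 kcal

Via Population V: 584000 × 0.1 × 0.06 × 0.1 × 0.06 = 21.024 kcal
Via Population S: 356300 × 0.16 × 0.12 × 0.08 = 547.2768 kcal
Via Population R: 247000 × 0.07 × 0.17 × 0.08 × 0.08 = 18.81152 kcal
Total at Population E: 21.024 + 547.2768 + 18.81152 = 587.11232 kcal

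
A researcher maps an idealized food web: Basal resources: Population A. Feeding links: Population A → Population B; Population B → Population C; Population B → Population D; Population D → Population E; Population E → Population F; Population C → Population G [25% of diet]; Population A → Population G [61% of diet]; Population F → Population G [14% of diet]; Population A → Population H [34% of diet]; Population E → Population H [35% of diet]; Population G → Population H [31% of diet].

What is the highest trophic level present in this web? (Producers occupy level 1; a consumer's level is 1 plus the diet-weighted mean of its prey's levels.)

Population B: 1 + 1 = 2
Population C: 1 + 2 = 3
Population D: 1 + 2 = 3
Population E: 1 + 3 = 4
Population F: 1 + 4 = 5
Population G: 1 + (0.25×3 + 0.61×1 + 0.14×5) = 3.06
Population H: 1 + (0.34×1 + 0.35×4 + 0.31×3.06) = 3.6886

5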